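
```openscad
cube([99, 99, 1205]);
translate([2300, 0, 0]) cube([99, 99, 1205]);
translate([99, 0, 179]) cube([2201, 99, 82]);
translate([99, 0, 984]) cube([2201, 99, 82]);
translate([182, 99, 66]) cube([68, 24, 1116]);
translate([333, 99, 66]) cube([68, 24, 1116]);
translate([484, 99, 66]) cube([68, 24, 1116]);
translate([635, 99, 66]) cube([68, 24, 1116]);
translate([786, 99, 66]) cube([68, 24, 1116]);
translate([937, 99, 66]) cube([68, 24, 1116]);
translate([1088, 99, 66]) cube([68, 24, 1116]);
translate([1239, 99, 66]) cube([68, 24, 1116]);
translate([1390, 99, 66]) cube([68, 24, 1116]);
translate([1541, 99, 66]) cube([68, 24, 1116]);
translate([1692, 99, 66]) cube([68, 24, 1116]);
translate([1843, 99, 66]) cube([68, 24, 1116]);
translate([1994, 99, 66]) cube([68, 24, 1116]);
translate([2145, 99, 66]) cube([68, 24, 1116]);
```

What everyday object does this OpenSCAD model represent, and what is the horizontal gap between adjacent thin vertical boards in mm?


A fence section. The picket gap is 83 mm.

Two posts, two rails, 14 pickets — a fence section. Span 2201 mm holds 14 pickets of 68 mm with 15 equal gaps: ⌊(2201 − 14·68) / 15⌋ = 83 mm.


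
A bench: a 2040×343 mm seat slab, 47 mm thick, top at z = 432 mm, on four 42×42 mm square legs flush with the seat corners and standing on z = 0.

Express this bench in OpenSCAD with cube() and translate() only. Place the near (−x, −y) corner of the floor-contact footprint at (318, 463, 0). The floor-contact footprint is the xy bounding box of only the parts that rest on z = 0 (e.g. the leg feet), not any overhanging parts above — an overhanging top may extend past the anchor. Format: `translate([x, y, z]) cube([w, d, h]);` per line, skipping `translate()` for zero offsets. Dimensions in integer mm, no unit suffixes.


translate([318, 463, 385]) cube([2040, 343, 47]);
translate([318, 463, 0]) cube([42, 42, 385]);
translate([318, 764, 0]) cube([42, 42, 385]);
translate([2316, 463, 0]) cube([42, 42, 385]);
translate([2316, 764, 0]) cube([42, 42, 385]);


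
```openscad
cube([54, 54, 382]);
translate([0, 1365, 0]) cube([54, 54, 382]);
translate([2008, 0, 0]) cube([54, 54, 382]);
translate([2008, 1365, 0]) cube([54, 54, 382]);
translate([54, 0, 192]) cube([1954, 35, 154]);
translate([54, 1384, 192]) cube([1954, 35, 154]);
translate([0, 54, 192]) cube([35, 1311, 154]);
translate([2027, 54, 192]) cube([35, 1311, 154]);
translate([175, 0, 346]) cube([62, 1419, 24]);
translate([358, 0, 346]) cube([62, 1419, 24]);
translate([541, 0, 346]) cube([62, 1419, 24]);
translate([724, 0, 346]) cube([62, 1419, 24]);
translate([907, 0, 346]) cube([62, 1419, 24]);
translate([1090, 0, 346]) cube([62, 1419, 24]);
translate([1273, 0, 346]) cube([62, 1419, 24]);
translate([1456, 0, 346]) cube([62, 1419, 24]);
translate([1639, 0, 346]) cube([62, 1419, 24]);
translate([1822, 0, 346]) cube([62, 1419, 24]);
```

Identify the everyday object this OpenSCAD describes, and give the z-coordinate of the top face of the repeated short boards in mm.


A bed frame. The slat-top height is 370 mm.

Four posts, four rails, and a row of slats — a bed frame. Slats sit on the rails at z = 192 + 154 = 346; with slat thickness 24, the top is 370 mm.


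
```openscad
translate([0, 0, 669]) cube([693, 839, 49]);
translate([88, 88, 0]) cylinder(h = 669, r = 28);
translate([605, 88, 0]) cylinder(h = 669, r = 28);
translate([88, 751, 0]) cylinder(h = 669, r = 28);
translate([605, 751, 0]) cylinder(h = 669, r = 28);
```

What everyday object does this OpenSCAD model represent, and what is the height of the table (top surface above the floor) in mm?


A table. The table height is 718 mm.

A 693×839×49 slab sits at z = 669 on four Ø56 mm round legs — a table. The top surface is at 669 + 49 = 718 mm.


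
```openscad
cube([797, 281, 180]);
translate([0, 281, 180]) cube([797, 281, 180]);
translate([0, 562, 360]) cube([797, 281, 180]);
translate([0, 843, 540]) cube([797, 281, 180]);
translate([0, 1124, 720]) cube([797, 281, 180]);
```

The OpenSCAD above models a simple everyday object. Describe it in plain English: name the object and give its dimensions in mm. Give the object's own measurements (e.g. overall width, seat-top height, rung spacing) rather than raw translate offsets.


A straight staircase of 5 solid steps. Each step is 797 mm wide (x), 281 mm deep (y, the going) and 180 mm tall (the rise). The first step rests on the floor; each subsequent step sits one going further in +y and one rise higher in +z, directly behind and above the previous step with no overlap.


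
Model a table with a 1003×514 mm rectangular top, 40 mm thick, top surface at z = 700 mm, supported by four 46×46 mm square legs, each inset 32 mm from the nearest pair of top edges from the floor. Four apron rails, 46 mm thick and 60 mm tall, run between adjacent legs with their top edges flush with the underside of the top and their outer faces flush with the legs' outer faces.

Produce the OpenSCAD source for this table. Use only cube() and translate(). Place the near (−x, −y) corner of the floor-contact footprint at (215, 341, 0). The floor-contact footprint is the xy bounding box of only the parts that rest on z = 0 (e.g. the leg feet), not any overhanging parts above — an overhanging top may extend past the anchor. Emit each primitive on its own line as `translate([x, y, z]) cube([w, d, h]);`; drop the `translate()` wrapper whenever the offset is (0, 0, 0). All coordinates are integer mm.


// leg_h = 700 - 40 = 660
// apron z = 660 - 60 = 600
translate([183, 309, 660]) cube([1003, 514, 40]);
translate([215, 341, 0]) cube([46, 46, 660]);
translate([1108, 341, 0]) cube([46, 46, 660]);
translate([215, 745, 0]) cube([46, 46, 660]);
translate([1108, 745, 0]) cube([46, 46, 660]);
translate([261, 341, 600]) cube([847, 46, 60]);
translate([261, 745, 600]) cube([847, 46, 60]);
translate([215, 387, 600]) cube([46, 358, 60]);
translate([1108, 387, 600]) cube([46, 358, 60]);


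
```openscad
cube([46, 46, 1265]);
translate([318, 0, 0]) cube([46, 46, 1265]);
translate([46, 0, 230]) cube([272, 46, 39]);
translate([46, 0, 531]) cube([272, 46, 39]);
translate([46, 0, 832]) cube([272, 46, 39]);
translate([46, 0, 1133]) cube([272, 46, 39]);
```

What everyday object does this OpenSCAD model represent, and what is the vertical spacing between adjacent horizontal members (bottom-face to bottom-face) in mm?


A ladder. The rung spacing is 301 mm.

Two tall 46×46 posts with 4 short bars between them — a ladder. Adjacent rungs sit at z = 230 and z = 531, so the spacing is 531 − 230 = 301 mm.


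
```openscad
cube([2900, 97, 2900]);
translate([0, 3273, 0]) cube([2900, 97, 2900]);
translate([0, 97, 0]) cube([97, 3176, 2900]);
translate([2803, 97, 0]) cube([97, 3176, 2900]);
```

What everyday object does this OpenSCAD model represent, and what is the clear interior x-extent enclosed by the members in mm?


A house (or room) frame. The interior width is 2706 mm.

Four 2900 mm walls enclosing a rectangle with no floor or roof — a room or house frame. Outside width is 2900 mm and wall thickness is 97 mm, so the interior width is 2900 − 2 × 97 = 2706 mm.


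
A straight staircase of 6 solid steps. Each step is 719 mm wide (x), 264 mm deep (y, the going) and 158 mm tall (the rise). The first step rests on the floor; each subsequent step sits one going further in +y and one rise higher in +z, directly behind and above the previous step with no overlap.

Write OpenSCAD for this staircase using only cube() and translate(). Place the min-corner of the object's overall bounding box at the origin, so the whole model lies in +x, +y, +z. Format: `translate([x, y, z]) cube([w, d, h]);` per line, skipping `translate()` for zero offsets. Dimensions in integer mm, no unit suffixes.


cube([719, 264, 158]);
translate([0, 264, 158]) cube([719, 264, 158]);
translate([0, 528, 316]) cube([719, 264, 158]);
translate([0, 792, 474]) cube([719, 264, 158]);
translate([0, 1056, 632]) cube([719, 264, 158]);
translate([0, 1320, 790]) cube([719, 264, 158]);


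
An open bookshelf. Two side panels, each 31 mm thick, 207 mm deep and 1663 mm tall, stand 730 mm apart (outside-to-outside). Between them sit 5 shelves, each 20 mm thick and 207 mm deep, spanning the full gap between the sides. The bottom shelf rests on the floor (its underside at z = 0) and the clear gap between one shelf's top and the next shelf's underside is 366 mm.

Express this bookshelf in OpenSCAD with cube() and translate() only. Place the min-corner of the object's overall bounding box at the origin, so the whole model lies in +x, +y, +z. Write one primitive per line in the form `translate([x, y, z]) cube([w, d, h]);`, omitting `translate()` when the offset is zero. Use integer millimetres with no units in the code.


cube([31, 207, 1663]);
translate([699, 0, 0]) cube([31, 207, 1663]);
translate([31, 0, 0]) cube([668, 207, 20]);
translate([31, 0, 386]) cube([668, 207, 20]);
translate([31, 0, 772]) cube([668, 207, 20]);
translate([31, 0, 1158]) cube([668, 207, 20]);
translate([31, 0, 1544]) cube([668, 207, 20]);


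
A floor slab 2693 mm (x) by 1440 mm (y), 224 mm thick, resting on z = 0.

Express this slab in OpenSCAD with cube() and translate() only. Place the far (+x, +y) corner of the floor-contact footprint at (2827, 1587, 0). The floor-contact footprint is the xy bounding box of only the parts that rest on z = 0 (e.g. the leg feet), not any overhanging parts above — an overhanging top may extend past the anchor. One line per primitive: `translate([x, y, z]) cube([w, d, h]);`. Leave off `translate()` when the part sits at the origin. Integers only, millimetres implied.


translate([134, 147, 0]) cube([2693, 1440, 224]);


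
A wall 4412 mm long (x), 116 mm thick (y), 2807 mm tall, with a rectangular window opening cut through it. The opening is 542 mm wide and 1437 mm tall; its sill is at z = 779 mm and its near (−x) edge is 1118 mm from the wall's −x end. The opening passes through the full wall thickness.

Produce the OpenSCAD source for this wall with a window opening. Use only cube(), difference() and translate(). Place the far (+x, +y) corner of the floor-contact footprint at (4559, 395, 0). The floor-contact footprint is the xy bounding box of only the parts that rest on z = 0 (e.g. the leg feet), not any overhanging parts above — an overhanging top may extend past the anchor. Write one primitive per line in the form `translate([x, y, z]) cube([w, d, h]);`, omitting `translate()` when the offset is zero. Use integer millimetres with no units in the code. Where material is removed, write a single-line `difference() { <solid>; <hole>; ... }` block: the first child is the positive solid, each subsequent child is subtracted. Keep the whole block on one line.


difference() { translate([147, 279, 0]) cube([4412, 116, 2807]); translate([1265, 279, 779]) cube([542, 116, 1437]); }


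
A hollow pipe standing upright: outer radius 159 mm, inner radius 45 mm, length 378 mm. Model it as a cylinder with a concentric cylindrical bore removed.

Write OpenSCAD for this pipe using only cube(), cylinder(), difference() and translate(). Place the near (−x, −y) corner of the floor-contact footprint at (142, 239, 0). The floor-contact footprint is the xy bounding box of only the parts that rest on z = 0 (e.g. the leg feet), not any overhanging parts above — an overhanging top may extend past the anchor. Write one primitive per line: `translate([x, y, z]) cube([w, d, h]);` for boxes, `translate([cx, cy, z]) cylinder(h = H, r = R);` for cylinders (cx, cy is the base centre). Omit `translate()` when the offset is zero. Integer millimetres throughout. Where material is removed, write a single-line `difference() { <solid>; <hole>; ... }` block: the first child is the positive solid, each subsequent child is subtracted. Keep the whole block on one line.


difference() { translate([301, 398, 0]) cylinder(h = 378, r = 159); translate([301, 398, 0]) cylinder(h = 378, r = 45); }


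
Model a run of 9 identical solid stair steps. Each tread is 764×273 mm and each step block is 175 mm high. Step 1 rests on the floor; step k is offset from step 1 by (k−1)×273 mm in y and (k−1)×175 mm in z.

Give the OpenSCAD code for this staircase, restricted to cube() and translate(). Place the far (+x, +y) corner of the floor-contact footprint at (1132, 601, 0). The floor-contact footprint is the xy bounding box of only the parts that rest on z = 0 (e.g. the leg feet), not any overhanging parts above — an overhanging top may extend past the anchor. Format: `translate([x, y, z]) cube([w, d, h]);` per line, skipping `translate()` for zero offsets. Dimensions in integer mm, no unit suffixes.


translate([368, 328, 0]) cube([764, 273, 175]);
translate([368, 601, 175]) cube([764, 273, 175]);
translate([368, 874, 350]) cube([764, 273, 175]);
translate([368, 1147, 525]) cube([764, 273, 175]);
translate([368, 1420, 700]) cube([764, 273, 175]);
translate([368, 1693, 875]) cube([764, 273, 175]);
translate([368, 1966, 1050]) cube([764, 273, 175]);
translate([368, 2239, 1225]) cube([764, 273, 175]);
translate([368, 2512, 1400]) cube([764, 273, 175]);


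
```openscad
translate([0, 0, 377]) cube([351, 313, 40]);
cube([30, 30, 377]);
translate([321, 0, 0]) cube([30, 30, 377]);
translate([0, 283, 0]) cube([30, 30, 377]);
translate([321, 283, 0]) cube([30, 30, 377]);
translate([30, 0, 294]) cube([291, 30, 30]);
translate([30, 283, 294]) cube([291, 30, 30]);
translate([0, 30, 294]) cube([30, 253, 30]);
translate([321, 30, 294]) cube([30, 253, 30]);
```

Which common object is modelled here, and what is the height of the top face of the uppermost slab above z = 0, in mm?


A stool. The seat height is 417 mm.

A 351×313×40 slab at z = 377 on four corner posts — a stool. The seat top is 377 + 40 = 417 mm.


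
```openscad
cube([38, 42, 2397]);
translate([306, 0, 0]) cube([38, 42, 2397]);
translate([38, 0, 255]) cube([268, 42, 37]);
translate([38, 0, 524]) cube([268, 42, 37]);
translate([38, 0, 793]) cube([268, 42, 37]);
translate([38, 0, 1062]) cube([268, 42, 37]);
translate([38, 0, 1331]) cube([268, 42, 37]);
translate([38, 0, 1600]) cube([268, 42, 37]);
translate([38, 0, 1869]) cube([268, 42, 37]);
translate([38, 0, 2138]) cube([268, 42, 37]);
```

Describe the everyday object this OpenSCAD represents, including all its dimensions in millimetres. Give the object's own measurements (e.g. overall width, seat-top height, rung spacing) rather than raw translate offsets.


A straight ladder. Two 38×42 mm vertical rails, 2397 mm tall, stand 344 mm apart (outside-to-outside) with their front faces coplanar on the −y side. 8 rungs, each 42 mm deep and 37 mm tall, span between the inner faces of the rails, front faces flush with the rails. The lowest rung's underside is at z = 255 mm and rungs are spaced 269 mm apart (underside to underside).


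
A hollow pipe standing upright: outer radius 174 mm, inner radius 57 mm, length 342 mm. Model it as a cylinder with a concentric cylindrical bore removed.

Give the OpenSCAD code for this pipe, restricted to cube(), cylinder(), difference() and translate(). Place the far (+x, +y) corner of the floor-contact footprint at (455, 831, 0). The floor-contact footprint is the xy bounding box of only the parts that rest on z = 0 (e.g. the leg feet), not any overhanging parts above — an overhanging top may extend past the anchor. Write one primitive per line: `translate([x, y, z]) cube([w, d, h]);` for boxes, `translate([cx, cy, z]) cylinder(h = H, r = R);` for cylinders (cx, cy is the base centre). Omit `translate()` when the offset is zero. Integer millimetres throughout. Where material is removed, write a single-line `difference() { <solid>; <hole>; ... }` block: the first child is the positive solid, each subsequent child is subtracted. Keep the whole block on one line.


difference() { translate([281, 657, 0]) cylinder(h = 342, r = 174); translate([281, 657, 0]) cylinder(h = 342, r = 57); }


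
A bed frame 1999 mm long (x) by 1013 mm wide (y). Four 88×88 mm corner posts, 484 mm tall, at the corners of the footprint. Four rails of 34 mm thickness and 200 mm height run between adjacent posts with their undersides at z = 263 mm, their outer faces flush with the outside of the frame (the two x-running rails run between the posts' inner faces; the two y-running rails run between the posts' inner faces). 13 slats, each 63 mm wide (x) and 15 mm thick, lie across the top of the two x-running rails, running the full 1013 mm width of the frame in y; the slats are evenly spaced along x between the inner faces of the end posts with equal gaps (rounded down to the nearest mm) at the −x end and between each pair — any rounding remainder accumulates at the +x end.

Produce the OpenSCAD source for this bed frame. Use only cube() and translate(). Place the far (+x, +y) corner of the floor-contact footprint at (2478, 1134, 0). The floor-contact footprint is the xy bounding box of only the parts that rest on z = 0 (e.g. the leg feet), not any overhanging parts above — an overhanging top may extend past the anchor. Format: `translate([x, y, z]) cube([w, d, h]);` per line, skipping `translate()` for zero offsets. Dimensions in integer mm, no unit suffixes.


translate([479, 121, 0]) cube([88, 88, 484]);
translate([479, 1046, 0]) cube([88, 88, 484]);
translate([2390, 121, 0]) cube([88, 88, 484]);
translate([2390, 1046, 0]) cube([88, 88, 484]);
translate([567, 121, 263]) cube([1823, 34, 200]);
translate([567, 1100, 263]) cube([1823, 34, 200]);
translate([479, 209, 263]) cube([34, 837, 200]);
translate([2444, 209, 263]) cube([34, 837, 200]);
translate([638, 121, 463]) cube([63, 1013, 15]);
translate([772, 121, 463]) cube([63, 1013, 15]);
translate([906, 121, 463]) cube([63, 1013, 15]);
translate([1040, 121, 463]) cube([63, 1013, 15]);
translate([1174, 121, 463]) cube([63, 1013, 15]);
translate([1308, 121, 463]) cube([63, 1013, 15]);
translate([1442, 121, 463]) cube([63, 1013, 15]);
translate([1576, 121, 463]) cube([63, 1013, 15]);
translate([1710, 121, 463]) cube([63, 1013, 15]);
translate([1844, 121, 463]) cube([63, 1013, 15]);
translate([1978, 121, 463]) cube([63, 1013, 15]);
translate([2112, 121, 463]) cube([63, 1013, 15]);
translate([2246, 121, 463]) cube([63, 1013, 15]);


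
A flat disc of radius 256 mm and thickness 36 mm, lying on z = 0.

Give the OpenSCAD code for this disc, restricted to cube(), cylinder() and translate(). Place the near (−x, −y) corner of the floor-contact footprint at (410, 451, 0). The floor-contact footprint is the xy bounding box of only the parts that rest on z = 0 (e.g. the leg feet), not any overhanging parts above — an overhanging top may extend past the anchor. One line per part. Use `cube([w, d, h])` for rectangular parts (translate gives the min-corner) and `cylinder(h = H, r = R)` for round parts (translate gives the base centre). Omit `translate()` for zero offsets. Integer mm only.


translate([666, 707, 0]) cylinder(h = 36, r = 256);


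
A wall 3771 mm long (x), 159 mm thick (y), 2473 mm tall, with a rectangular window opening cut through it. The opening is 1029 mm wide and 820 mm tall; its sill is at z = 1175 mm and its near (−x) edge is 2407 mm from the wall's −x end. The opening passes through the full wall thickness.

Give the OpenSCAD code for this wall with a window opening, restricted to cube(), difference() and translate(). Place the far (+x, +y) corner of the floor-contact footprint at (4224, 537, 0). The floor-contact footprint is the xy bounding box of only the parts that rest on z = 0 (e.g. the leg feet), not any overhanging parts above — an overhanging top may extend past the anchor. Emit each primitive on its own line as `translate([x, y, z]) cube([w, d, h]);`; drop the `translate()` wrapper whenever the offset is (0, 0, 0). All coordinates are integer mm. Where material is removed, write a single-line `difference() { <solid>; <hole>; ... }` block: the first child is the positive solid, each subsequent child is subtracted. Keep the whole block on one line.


difference() { translate([453, 378, 0]) cube([3771, 159, 2473]); translate([2860, 378, 1175]) cube([1029, 159, 820]); }


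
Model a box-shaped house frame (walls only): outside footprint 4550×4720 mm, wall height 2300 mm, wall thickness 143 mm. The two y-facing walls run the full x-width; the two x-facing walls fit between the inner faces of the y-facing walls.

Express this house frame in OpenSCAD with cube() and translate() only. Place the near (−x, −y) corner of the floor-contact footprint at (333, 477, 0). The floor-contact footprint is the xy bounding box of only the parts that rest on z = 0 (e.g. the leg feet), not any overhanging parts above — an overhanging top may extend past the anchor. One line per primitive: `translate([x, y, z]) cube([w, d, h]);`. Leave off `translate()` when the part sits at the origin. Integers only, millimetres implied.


translate([333, 477, 0]) cube([4550, 143, 2300]);
translate([333, 5054, 0]) cube([4550, 143, 2300]);
translate([333, 620, 0]) cube([143, 4434, 2300]);
translate([4740, 620, 0]) cube([143, 4434, 2300]);


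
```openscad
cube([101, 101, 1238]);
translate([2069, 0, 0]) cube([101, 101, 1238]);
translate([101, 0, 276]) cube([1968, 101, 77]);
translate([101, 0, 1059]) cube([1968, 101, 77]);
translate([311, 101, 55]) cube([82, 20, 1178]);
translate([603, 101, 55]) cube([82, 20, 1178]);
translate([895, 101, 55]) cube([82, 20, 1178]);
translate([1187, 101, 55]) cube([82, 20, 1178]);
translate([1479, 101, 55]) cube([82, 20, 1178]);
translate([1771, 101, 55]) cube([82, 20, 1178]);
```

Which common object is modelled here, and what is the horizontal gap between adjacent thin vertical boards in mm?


A fence section. The picket gap is 210 mm.

Two posts, two rails, 6 pickets — a fence section. Span 1968 mm holds 6 pickets of 82 mm with 7 equal gaps: ⌊(1968 − 6·82) / 7⌋ = 210 mm.


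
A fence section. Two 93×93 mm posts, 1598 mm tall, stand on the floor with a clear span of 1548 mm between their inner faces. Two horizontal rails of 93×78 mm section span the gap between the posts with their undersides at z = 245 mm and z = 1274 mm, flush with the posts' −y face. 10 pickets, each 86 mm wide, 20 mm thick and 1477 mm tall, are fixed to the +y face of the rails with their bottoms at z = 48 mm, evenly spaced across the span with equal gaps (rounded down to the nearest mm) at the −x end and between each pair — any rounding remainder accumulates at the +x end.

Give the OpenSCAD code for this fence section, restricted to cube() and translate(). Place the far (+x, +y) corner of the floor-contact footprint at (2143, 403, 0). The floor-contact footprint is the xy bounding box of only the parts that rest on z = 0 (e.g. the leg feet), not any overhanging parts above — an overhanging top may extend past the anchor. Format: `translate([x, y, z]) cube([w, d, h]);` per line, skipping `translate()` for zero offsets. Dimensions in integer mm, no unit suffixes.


translate([409, 310, 0]) cube([93, 93, 1598]);
translate([2050, 310, 0]) cube([93, 93, 1598]);
translate([502, 310, 245]) cube([1548, 93, 78]);
translate([502, 310, 1274]) cube([1548, 93, 78]);
translate([564, 403, 48]) cube([86, 20, 1477]);
translate([712, 403, 48]) cube([86, 20, 1477]);
translate([860, 403, 48]) cube([86, 20, 1477]);
translate([1008, 403, 48]) cube([86, 20, 1477]);
translate([1156, 403, 48]) cube([86, 20, 1477]);
translate([1304, 403, 48]) cube([86, 20, 1477]);
translate([1452, 403, 48]) cube([86, 20, 1477]);
translate([1600, 403, 48]) cube([86, 20, 1477]);
translate([1748, 403, 48]) cube([86, 20, 1477]);
translate([1896, 403, 48]) cube([86, 20, 1477]);


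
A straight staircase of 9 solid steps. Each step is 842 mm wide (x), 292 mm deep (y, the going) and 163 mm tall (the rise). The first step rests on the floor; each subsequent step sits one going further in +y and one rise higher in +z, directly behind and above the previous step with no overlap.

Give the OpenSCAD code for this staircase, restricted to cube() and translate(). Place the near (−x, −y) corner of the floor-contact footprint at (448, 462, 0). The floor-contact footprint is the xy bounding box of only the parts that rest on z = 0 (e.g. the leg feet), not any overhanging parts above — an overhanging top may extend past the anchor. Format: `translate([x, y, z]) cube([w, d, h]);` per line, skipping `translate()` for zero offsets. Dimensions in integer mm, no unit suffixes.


translate([448, 462, 0]) cube([842, 292, 163]);
translate([448, 754, 163]) cube([842, 292, 163]);
translate([448, 1046, 326]) cube([842, 292, 163]);
translate([448, 1338, 489]) cube([842, 292, 163]);
translate([448, 1630, 652]) cube([842, 292, 163]);
translate([448, 1922, 815]) cube([842, 292, 163]);
translate([448, 2214, 978]) cube([842, 292, 163]);
translate([448, 2506, 1141]) cube([842, 292, 163]);
translate([448, 2798, 1304]) cube([842, 292, 163]);


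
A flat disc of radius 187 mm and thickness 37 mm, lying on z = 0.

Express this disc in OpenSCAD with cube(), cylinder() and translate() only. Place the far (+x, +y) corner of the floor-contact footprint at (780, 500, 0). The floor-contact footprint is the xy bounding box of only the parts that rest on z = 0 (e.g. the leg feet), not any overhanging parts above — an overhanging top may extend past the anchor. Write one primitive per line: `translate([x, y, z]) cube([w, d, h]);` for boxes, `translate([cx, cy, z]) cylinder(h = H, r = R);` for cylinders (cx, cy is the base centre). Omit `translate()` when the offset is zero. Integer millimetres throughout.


translate([593, 313, 0]) cylinder(h = 37, r = 187);


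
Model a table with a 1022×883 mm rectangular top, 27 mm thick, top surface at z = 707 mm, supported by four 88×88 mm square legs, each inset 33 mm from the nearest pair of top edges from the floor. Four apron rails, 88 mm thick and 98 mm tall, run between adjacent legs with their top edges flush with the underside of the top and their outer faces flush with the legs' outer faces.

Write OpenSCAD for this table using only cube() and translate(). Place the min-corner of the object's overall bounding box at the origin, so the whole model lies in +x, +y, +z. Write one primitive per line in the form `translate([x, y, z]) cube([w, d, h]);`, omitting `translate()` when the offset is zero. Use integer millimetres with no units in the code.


// leg_h = 707 - 27 = 680
// apron z = 680 - 98 = 582
translate([0, 0, 680]) cube([1022, 883, 27]);
translate([33, 33, 0]) cube([88, 88, 680]);
translate([901, 33, 0]) cube([88, 88, 680]);
translate([33, 762, 0]) cube([88, 88, 680]);
translate([901, 762, 0]) cube([88, 88, 680]);
translate([121, 33, 582]) cube([780, 88, 98]);
translate([121, 762, 582]) cube([780, 88, 98]);
translate([33, 121, 582]) cube([88, 641, 98]);
translate([901, 121, 582]) cube([88, 641, 98]);


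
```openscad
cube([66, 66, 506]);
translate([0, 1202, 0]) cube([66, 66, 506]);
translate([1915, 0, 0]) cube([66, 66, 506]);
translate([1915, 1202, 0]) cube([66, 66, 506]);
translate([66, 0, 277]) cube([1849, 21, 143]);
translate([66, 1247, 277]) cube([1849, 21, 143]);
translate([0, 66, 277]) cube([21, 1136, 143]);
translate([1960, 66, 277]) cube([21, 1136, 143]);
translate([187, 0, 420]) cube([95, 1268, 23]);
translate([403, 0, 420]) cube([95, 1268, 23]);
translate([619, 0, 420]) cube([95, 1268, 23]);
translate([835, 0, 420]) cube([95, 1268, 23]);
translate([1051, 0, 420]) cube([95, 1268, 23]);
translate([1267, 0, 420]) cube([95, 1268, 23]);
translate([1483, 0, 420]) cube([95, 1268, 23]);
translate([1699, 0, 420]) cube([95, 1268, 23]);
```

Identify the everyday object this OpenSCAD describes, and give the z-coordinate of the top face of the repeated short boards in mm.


A bed frame. The slat-top height is 443 mm.

Four posts, four rails, and a row of slats — a bed frame. Slats sit on the rails at z = 277 + 143 = 420; with slat thickness 23, the top is 443 mm.


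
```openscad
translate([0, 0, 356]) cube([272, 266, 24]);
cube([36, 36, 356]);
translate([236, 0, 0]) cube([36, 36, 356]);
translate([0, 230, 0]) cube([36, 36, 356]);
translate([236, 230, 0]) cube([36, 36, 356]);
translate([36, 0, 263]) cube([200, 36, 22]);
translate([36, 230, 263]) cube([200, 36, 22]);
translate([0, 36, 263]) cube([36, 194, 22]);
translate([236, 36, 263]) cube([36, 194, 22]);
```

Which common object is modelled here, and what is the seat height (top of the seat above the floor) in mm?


A stool. The seat height is 380 mm.

A 272×266×24 slab at z = 356 on four corner posts — a stool. The seat top is 356 + 24 = 380 mm.


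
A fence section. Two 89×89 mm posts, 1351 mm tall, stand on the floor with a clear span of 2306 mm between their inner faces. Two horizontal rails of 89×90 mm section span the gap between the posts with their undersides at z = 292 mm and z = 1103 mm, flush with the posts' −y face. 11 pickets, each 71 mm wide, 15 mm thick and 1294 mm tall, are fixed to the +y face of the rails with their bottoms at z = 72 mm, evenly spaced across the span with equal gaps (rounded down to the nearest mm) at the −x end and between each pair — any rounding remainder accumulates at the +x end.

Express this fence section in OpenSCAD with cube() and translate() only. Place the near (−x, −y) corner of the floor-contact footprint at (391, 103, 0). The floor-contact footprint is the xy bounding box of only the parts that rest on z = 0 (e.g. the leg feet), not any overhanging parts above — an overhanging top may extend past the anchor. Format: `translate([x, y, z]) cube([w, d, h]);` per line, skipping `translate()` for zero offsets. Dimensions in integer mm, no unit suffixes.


translate([391, 103, 0]) cube([89, 89, 1351]);
translate([2786, 103, 0]) cube([89, 89, 1351]);
translate([480, 103, 292]) cube([2306, 89, 90]);
translate([480, 103, 1103]) cube([2306, 89, 90]);
translate([607, 192, 72]) cube([71, 15, 1294]);
translate([805, 192, 72]) cube([71, 15, 1294]);
translate([1003, 192, 72]) cube([71, 15, 1294]);
translate([1201, 192, 72]) cube([71, 15, 1294]);
translate([1399, 192, 72]) cube([71, 15, 1294]);
translate([1597, 192, 72]) cube([71, 15, 1294]);
translate([1795, 192, 72]) cube([71, 15, 1294]);
translate([1993, 192, 72]) cube([71, 15, 1294]);
translate([2191, 192, 72]) cube([71, 15, 1294]);
translate([2389, 192, 72]) cube([71, 15, 1294]);
translate([2587, 192, 72]) cube([71, 15, 1294]);


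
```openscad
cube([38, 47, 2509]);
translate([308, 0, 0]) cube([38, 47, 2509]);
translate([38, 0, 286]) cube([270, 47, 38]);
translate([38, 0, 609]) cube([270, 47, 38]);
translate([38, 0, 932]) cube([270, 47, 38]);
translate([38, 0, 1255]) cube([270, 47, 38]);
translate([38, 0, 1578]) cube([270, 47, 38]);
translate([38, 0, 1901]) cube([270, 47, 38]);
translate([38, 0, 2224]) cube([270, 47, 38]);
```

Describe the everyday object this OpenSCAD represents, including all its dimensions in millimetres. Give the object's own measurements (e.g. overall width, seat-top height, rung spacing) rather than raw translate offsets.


A straight ladder. Two 38×47 mm vertical rails, 2509 mm tall, stand 346 mm apart (outside-to-outside) with their front faces coplanar on the −y side. 7 rungs, each 47 mm deep and 38 mm tall, span between the inner faces of the rails, front faces flush with the rails. The lowest rung's underside is at z = 286 mm and rungs are spaced 323 mm apart (underside to underside).


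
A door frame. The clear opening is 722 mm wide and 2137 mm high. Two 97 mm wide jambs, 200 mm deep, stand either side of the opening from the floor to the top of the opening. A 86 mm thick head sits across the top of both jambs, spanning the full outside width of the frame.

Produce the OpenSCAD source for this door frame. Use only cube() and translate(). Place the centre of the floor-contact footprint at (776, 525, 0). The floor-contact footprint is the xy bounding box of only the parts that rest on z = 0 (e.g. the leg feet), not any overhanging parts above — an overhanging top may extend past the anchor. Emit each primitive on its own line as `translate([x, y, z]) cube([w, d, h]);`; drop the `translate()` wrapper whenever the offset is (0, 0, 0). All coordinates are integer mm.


translate([318, 425, 0]) cube([97, 200, 2137]);
translate([1137, 425, 0]) cube([97, 200, 2137]);
translate([318, 425, 2137]) cube([916, 200, 86]);


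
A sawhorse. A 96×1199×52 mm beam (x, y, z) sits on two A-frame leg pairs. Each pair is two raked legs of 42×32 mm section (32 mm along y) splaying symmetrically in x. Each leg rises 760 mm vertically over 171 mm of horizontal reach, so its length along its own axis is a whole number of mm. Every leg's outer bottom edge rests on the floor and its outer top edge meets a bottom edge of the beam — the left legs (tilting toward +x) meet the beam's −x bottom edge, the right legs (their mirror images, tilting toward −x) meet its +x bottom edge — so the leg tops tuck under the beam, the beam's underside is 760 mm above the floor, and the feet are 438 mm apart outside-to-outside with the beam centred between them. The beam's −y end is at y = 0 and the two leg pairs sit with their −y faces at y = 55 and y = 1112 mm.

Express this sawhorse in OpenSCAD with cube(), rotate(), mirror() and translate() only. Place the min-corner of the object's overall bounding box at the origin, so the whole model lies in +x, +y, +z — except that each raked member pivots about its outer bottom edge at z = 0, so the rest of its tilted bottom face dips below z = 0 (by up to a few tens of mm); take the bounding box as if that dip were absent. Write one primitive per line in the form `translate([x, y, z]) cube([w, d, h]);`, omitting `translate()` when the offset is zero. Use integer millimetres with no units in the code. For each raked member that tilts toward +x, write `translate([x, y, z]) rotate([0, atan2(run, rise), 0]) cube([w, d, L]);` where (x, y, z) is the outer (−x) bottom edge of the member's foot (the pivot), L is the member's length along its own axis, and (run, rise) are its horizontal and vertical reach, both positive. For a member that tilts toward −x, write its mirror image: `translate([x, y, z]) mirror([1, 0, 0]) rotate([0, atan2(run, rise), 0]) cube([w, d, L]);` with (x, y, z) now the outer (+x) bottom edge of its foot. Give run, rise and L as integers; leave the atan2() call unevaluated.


// leg length = √(171² + 760²) = 779
// right-leg outer foot x = 2·171 + 96 = 438
// beam min-corner = (171, 0, 760)
translate([171, 0, 760]) cube([96, 1199, 52]);
translate([0, 55, 0]) rotate([0, atan2(171, 760), 0]) cube([42, 32, 779]);
translate([438, 55, 0]) mirror([1, 0, 0]) rotate([0, atan2(171, 760), 0]) cube([42, 32, 779]);
translate([0, 1112, 0]) rotate([0, atan2(171, 760), 0]) cube([42, 32, 779]);
translate([438, 1112, 0]) mirror([1, 0, 0]) rotate([0, atan2(171, 760), 0]) cube([42, 32, 779]);


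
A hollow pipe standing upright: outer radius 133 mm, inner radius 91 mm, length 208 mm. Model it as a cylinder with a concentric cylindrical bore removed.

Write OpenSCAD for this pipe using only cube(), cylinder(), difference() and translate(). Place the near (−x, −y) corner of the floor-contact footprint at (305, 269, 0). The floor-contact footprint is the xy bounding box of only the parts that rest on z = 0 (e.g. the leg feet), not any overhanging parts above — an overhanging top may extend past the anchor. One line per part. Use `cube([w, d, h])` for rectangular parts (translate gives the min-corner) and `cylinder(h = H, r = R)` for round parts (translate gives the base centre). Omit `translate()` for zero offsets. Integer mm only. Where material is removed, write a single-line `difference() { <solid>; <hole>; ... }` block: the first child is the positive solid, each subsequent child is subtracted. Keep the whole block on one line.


difference() { translate([438, 402, 0]) cylinder(h = 208, r = 133); translate([438, 402, 0]) cylinder(h = 208, r = 91); }


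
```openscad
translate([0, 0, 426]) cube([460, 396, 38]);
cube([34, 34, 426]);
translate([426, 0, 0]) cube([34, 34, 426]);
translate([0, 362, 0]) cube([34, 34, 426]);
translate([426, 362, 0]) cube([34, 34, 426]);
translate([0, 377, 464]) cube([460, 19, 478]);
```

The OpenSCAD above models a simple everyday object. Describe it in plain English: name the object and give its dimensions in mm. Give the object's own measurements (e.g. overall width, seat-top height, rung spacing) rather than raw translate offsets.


A chair. The seat is a 460×396×38 mm slab with its top at z = 464 mm, on four 34×34 mm corner legs (flush with the seat edges, standing on z = 0). A flat backrest 19 mm thick, 478 mm tall, spans the full seat width and rises from the seat top along its +y edge, rear face flush with the rear of the seat.


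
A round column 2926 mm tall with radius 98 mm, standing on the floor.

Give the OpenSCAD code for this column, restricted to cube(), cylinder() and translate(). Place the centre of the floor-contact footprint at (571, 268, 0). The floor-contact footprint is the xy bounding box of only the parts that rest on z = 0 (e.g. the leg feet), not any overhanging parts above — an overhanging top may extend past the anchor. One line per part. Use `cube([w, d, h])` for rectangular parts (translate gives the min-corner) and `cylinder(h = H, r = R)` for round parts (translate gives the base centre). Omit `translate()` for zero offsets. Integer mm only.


translate([571, 268, 0]) cylinder(h = 2926, r = 98);


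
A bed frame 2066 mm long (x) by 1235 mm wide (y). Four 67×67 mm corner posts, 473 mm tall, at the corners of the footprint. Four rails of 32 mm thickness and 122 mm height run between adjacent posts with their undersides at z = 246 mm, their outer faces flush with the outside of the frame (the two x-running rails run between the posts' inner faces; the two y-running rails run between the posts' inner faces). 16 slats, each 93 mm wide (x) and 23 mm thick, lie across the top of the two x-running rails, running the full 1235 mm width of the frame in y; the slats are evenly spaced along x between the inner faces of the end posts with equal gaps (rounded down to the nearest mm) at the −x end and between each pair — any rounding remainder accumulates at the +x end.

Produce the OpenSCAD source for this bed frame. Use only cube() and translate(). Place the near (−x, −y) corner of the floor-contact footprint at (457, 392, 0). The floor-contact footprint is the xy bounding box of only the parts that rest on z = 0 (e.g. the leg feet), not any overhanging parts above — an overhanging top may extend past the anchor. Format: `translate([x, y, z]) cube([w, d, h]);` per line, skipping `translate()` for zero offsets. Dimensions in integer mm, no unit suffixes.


// slat z = rail_z + rail_h = 246 + 122 = 368
// slat gap = ⌊(1932 − 16·93) / 17⌋ = 26
translate([457, 392, 0]) cube([67, 67, 473]);
translate([457, 1560, 0]) cube([67, 67, 473]);
translate([2456, 392, 0]) cube([67, 67, 473]);
translate([2456, 1560, 0]) cube([67, 67, 473]);
translate([524, 392, 246]) cube([1932, 32, 122]);
translate([524, 1595, 246]) cube([1932, 32, 122]);
translate([457, 459, 246]) cube([32, 1101, 122]);
translate([2491, 459, 246]) cube([32, 1101, 122]);
translate([550, 392, 368]) cube([93, 1235, 23]);
translate([669, 392, 368]) cube([93, 1235, 23]);
translate([788, 392, 368]) cube([93, 1235, 23]);
translate([907, 392, 368]) cube([93, 1235, 23]);
translate([1026, 392, 368]) cube([93, 1235, 23]);
translate([1145, 392, 368]) cube([93, 1235, 23]);
translate([1264, 392, 368]) cube([93, 1235, 23]);
translate([1383, 392, 368]) cube([93, 1235, 23]);
translate([1502, 392, 368]) cube([93, 1235, 23]);
translate([1621, 392, 368]) cube([93, 1235, 23]);
translate([1740, 392, 368]) cube([93, 1235, 23]);
translate([1859, 392, 368]) cube([93, 1235, 23]);
translate([1978, 392, 368]) cube([93, 1235, 23]);
translate([2097, 392, 368]) cube([93, 1235, 23]);
translate([2216, 392, 368]) cube([93, 1235, 23]);
translate([2335, 392, 368]) cube([93, 1235, 23]);


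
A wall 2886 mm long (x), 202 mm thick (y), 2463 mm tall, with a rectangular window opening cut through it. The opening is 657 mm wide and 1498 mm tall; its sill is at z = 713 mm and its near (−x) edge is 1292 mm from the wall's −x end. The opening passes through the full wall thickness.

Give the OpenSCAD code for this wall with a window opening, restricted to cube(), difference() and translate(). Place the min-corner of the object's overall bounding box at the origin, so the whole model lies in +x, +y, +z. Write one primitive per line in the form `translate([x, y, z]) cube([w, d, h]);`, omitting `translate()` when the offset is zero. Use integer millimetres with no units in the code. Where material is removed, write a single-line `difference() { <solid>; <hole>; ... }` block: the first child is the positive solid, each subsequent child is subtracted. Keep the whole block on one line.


difference() { cube([2886, 202, 2463]); translate([1292, 0, 713]) cube([657, 202, 1498]); }
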